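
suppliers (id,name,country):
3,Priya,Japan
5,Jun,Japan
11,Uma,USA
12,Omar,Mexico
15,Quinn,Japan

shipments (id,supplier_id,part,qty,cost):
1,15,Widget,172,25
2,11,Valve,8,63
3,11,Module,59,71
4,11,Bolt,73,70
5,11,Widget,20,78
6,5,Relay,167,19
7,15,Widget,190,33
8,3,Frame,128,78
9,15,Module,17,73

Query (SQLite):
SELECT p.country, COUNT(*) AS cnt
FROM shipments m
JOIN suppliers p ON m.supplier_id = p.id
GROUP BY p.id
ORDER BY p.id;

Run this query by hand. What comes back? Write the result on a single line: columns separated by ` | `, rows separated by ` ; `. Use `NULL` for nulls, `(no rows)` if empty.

Join each shipments row to its suppliers via supplier_id.
Group joined rows by suppliers.id; compute COUNT(*) per group.
  3: ids {8} → COUNT(*)=1
  5: ids {6} → COUNT(*)=1
  11: ids {2, 3, 4, 5} → COUNT(*)=4
  15: ids {1, 7, 9} → COUNT(*)=3

Japan | 1 ; Japan | 1 ; USA | 4 ; Japan | 3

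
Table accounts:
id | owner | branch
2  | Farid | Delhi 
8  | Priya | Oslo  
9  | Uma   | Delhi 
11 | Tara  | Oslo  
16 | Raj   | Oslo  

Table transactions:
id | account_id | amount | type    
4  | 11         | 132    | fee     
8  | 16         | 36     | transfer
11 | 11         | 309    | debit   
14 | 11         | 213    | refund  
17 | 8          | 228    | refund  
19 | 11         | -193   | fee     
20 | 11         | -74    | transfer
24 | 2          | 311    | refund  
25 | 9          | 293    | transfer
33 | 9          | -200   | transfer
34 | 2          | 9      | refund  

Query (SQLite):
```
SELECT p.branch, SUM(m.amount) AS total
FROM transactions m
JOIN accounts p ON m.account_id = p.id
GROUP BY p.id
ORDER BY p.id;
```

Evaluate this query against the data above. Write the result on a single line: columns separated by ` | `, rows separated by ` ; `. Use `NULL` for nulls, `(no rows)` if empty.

Delhi | 320 ; Oslo | 228 ; Delhi | 93 ; Oslo | 387 ; Oslo | 36

Join each transactions row to its accounts via account_id.
Group joined rows by accounts.id; compute SUM(m.amount) per group.
  2: ids {24, 34} → SUM(m.amount)=320
  8: ids {17} → SUM(m.amount)=228
  9: ids {25, 33} → SUM(m.amount)=93
  11: ids {4, 11, 14, 19, 20} → SUM(m.amount)=387
  16: ids {8} → SUM(m.amount)=36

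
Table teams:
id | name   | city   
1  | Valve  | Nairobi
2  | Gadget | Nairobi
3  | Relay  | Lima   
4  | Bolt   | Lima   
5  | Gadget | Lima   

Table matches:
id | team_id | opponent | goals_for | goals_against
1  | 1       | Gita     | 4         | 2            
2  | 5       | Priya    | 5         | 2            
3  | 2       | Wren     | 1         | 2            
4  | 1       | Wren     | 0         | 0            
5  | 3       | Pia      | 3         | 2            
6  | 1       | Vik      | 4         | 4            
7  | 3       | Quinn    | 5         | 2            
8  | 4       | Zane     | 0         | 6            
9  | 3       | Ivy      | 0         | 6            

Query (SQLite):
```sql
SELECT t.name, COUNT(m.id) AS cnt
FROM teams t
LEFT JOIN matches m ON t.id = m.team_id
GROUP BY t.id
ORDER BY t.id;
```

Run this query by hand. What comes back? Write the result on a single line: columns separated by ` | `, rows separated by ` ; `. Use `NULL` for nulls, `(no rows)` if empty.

Valve | 3 ; Gadget | 1 ; Relay | 3 ; Bolt | 1 ; Gadget | 1

LEFT JOIN keeps every teams row; unmatched ones get NULL for matches columns.
Group by teams.id and compute COUNT(m.id). COUNT(col) of an all-NULL group is 0.
  1: ids {1, 4, 6} → COUNT(m.id)=3
  2: ids {3} → COUNT(m.id)=1
  3: ids {5, 7, 9} → COUNT(m.id)=3
  4: ids {8} → COUNT(m.id)=1
  5: ids {2} → COUNT(m.id)=1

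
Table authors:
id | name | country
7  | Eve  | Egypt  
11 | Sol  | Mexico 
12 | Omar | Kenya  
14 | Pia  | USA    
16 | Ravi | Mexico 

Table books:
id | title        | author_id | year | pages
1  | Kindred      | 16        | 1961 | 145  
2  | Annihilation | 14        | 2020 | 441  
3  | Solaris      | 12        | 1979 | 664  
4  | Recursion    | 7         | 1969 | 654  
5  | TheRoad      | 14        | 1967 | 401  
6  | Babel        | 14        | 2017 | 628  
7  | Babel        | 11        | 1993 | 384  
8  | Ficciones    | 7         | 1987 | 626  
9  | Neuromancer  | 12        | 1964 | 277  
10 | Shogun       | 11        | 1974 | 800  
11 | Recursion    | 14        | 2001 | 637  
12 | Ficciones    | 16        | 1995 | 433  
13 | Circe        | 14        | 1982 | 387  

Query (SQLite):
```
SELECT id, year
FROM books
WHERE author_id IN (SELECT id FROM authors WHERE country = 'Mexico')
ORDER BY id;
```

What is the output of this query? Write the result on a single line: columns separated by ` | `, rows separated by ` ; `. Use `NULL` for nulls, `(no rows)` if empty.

Inner query: authors.id where country = 'Mexico'.
Outer: keep books rows whose author_id is in that set.
Inner query → {11, 16}

1 | 1961 ; 7 | 1993 ; 10 | 1974 ; 12 | 1995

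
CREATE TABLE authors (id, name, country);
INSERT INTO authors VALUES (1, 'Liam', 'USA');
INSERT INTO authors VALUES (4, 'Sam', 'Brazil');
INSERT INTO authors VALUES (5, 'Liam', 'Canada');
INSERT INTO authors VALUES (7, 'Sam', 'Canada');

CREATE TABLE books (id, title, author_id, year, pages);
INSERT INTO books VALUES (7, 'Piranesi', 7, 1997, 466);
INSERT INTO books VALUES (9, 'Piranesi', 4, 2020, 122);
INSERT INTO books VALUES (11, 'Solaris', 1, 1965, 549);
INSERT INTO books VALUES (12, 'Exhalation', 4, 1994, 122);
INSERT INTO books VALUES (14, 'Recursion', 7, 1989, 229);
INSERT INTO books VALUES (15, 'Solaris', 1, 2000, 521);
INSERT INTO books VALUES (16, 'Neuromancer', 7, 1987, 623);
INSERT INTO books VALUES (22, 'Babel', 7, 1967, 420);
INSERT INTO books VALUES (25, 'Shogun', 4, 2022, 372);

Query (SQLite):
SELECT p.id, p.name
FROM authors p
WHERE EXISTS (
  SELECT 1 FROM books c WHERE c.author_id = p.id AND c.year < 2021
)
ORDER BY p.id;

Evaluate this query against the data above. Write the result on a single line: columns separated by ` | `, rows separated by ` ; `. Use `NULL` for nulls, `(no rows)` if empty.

For each authors row, check whether any books with matching author_id has year < 2021.
Keep rows where that is true.

1 | Liam ; 4 | Sam ; 7 | Sam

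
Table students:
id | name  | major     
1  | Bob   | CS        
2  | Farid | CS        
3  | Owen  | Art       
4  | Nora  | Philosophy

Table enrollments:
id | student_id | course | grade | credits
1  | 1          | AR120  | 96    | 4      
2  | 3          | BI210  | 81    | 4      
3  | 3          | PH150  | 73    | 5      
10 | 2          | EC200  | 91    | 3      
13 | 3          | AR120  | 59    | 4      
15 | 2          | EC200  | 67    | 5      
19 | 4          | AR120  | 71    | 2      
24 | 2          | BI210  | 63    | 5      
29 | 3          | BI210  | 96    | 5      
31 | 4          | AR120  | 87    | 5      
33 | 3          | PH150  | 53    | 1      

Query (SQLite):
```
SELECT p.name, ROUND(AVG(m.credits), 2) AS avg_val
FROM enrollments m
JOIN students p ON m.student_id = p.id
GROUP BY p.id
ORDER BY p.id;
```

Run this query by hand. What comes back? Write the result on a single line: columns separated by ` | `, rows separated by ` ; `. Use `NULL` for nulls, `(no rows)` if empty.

Join each enrollments row to its students via student_id.
Group joined rows by students.id; compute ROUND(AVG(m.credits), 2) per group.
  1: ids {1} → ROUND(AVG(m.credits), 2)=4
  2: ids {10, 15, 24} → ROUND(AVG(m.credits), 2)=4.33
  3: ids {2, 3, 13, 29, 33} → ROUND(AVG(m.credits), 2)=3.8
  4: ids {19, 31} → ROUND(AVG(m.credits), 2)=3.5

Bob | 4 ; Farid | 4.33 ; Owen | 3.8 ; Nora | 3.5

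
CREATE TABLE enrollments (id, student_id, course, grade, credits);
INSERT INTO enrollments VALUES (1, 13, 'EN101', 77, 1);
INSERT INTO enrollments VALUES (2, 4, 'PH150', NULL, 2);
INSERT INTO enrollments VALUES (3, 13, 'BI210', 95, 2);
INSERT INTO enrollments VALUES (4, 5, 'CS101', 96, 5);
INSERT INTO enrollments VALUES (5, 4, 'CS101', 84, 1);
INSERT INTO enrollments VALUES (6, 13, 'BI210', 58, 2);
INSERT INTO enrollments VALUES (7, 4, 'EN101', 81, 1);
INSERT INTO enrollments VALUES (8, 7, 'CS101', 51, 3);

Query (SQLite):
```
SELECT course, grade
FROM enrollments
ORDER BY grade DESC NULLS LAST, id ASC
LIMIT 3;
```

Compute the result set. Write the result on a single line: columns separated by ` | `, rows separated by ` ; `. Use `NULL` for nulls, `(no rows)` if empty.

Sort by grade desc, tiebreak id asc: (96, id=4), (95, id=3), (84, id=5), (81, id=7), (77, id=1), (58, id=6) …. Take first 3.
NULLS LAST: NULL grade rows go after all non-NULL rows (among themselves ordered by id asc).

CS101 | 96 ; BI210 | 95 ; CS101 | 84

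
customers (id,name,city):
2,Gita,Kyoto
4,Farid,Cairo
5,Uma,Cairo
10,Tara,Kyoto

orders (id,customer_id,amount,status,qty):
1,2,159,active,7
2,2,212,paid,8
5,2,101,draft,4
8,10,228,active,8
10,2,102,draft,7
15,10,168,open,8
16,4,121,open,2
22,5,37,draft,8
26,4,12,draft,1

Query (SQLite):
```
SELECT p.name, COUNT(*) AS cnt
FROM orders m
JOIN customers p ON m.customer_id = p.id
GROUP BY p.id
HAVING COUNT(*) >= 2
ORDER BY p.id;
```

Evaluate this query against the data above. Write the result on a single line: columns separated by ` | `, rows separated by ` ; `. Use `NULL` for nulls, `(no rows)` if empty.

Gita | 4 ; Farid | 2 ; Tara | 2

Join each orders row to its customers via customer_id.
Group joined rows by customers.id; compute COUNT(*) per group.
HAVING: keep groups with count ≥ 2.
  2: ids {1, 2, 5, 10} → COUNT(*)=4
  4: ids {16, 26} → COUNT(*)=2
  5: ids {22} → COUNT(*)=1
  10: ids {8, 15} → COUNT(*)=2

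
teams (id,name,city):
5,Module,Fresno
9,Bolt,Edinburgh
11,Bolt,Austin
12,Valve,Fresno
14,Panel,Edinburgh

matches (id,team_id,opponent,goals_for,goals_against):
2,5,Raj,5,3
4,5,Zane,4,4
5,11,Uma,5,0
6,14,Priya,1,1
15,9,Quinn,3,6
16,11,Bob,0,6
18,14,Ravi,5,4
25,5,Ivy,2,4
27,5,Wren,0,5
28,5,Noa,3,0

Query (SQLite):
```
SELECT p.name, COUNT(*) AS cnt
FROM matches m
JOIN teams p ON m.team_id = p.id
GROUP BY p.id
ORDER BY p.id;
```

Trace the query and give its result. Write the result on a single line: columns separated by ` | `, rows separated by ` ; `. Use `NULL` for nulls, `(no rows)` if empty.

Join each matches row to its teams via team_id.
Group joined rows by teams.id; compute COUNT(*) per group.
  5: ids {2, 4, 25, 27, 28} → COUNT(*)=5
  9: ids {15} → COUNT(*)=1
  11: ids {5, 16} → COUNT(*)=2
  14: ids {6, 18} → COUNT(*)=2

Module | 5 ; Bolt | 1 ; Bolt | 2 ; Panel | 2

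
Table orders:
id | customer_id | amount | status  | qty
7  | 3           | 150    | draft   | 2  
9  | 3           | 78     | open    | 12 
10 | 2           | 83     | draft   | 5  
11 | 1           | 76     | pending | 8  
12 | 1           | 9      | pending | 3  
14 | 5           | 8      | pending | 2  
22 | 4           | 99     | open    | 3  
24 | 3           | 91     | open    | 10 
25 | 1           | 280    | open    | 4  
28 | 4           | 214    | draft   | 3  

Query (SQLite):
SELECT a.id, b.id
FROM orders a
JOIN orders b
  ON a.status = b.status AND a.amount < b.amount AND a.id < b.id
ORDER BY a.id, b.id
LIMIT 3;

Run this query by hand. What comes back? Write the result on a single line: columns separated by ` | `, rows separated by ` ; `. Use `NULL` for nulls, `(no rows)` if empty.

Pairs (a,b) with same status, a.amount < b.amount, a.id < b.id.
status groups: draft:{7,10,28} open:{9,22,24,25} pending:{11,12,14}
Ordered by (a.id, b.id); first 3.

7 | 28 ; 9 | 22 ; 9 | 24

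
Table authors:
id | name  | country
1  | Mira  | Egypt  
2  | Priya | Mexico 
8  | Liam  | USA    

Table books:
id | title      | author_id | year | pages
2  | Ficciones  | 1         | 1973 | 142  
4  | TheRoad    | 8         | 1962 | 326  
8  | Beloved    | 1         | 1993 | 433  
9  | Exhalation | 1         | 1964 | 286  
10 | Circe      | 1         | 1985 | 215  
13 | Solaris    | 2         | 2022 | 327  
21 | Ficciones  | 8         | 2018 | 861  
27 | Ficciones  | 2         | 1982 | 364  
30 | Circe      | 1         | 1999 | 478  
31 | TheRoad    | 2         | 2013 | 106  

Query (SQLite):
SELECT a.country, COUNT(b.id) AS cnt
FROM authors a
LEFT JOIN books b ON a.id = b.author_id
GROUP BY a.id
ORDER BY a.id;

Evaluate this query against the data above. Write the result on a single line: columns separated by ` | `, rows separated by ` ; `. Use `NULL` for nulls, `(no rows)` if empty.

Egypt | 5 ; Mexico | 3 ; USA | 2

LEFT JOIN keeps every authors row; unmatched ones get NULL for books columns.
Group by authors.id and compute COUNT(b.id). COUNT(col) of an all-NULL group is 0.
  1: ids {2, 8, 9, 10, 30} → COUNT(b.id)=5
  2: ids {13, 27, 31} → COUNT(b.id)=3
  8: ids {4, 21} → COUNT(b.id)=2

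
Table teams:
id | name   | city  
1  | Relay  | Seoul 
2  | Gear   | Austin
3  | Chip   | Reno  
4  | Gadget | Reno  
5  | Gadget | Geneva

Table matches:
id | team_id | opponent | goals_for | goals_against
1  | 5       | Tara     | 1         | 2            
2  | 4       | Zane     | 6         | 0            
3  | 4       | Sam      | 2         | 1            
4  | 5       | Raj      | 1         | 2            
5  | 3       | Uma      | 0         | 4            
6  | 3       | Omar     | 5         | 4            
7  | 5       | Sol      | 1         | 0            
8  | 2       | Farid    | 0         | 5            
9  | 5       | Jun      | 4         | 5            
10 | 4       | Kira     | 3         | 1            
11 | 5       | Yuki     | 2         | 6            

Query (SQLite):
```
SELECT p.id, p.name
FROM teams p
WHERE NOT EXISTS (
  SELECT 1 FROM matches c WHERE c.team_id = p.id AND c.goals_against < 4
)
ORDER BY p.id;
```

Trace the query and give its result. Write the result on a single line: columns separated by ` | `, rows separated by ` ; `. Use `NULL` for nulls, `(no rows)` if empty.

For each teams row, check whether any matches with matching team_id has goals_against < 4.
Keep rows where that is false.

1 | Relay ; 2 | Gear ; 3 | Chip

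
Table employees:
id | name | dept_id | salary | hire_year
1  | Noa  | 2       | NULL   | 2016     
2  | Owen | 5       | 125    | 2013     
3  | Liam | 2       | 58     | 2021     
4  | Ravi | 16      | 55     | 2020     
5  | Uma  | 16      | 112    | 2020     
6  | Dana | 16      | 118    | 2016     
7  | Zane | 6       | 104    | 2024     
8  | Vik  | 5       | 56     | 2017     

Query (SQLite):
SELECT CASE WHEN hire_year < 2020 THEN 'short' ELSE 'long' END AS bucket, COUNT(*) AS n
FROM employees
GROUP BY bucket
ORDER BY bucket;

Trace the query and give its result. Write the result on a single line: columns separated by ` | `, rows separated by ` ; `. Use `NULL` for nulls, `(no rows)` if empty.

Bucket rows by hire_year < 2020 → 'short' else 'long'; count each bucket.

long | 4 ; short | 4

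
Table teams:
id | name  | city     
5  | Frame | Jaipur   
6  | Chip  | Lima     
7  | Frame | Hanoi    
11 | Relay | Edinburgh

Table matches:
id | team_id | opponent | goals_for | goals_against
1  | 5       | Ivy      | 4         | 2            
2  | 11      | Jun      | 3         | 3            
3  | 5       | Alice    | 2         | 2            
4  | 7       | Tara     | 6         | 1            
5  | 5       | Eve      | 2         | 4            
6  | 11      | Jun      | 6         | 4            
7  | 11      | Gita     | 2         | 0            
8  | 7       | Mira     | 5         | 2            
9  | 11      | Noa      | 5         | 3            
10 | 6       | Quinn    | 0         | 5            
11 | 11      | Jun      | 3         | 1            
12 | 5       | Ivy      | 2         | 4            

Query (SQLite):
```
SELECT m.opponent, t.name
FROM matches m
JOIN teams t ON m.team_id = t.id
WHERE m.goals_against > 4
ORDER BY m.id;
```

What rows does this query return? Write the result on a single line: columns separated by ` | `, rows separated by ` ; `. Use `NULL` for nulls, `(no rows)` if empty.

Each matches row matches the teams row where team_id = teams.id.
Then keep rows with m.goals_against > 4.

Quinn | Chip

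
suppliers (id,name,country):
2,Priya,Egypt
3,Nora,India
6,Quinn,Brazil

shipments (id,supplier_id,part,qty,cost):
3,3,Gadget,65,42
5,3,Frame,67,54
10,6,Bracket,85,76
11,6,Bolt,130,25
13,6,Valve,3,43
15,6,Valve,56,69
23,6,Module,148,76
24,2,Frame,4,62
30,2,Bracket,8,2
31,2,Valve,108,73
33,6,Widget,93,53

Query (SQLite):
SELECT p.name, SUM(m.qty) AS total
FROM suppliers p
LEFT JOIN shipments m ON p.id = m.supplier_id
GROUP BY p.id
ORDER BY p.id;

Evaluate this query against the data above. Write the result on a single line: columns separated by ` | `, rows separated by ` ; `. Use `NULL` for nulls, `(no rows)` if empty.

LEFT JOIN keeps every suppliers row; unmatched ones get NULL for shipments columns.
Group by suppliers.id and compute SUM(m.qty). SUM over an all-NULL group is NULL.
  2: ids {24, 30, 31} → SUM(m.qty)=120
  3: ids {3, 5} → SUM(m.qty)=132
  6: ids {10, 11, 13, 15, 23, 33} → SUM(m.qty)=515

Priya | 120 ; Nora | 132 ; Quinn | 515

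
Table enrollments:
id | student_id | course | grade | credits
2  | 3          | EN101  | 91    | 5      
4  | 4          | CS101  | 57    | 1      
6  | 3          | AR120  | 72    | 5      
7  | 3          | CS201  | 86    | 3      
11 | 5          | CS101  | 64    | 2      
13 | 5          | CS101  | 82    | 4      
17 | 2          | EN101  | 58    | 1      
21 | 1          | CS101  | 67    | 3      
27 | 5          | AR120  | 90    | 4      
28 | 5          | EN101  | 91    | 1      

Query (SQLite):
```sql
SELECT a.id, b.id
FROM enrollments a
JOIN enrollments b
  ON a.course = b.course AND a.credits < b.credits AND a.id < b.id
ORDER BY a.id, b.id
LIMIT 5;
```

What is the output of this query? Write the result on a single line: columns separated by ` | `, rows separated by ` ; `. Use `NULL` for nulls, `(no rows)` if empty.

4 | 11 ; 4 | 13 ; 4 | 21 ; 11 | 13 ; 11 | 21

Pairs (a,b) with same course, a.credits < b.credits, a.id < b.id.
course groups: AR120:{6,27} CS101:{4,11,13,21} CS201:{7} EN101:{2,17,28}
Ordered by (a.id, b.id); first 5.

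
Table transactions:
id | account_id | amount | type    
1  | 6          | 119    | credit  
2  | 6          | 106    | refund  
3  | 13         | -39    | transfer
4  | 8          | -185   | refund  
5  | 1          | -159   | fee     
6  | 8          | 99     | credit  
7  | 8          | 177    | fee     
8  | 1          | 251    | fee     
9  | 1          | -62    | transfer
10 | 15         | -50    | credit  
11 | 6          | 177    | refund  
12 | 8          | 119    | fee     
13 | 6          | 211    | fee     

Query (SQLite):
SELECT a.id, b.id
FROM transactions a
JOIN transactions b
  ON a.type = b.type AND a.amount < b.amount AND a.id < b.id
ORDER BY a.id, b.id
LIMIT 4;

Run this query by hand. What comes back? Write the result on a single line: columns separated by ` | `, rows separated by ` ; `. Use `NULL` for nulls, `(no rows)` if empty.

Pairs (a,b) with same type, a.amount < b.amount, a.id < b.id.
type groups: credit:{1,6,10} fee:{5,7,8,12,13} refund:{2,4,11} transfer:{3,9}
Ordered by (a.id, b.id); first 4.

2 | 11 ; 4 | 11 ; 5 | 7 ; 5 | 8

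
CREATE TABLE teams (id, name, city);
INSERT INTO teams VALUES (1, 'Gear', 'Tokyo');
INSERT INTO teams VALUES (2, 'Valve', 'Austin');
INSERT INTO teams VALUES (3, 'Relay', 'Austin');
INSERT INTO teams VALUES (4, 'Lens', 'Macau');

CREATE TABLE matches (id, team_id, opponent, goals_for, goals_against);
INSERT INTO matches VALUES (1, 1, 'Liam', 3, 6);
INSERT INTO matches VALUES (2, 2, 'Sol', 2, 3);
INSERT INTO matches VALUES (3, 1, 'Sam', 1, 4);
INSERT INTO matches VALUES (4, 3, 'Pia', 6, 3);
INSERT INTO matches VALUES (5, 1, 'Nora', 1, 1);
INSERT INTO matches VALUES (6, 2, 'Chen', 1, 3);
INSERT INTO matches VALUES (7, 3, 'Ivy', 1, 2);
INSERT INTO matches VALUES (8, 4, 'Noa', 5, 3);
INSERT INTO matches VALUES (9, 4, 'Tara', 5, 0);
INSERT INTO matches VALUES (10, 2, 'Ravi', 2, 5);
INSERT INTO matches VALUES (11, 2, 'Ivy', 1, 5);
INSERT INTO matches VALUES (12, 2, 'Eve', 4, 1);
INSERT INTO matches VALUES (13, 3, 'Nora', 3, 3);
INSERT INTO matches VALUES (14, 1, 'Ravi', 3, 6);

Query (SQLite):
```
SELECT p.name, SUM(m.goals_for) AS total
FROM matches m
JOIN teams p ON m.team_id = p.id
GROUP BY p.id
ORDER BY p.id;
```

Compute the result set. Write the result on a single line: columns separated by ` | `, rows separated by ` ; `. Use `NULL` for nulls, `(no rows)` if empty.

Gear | 8 ; Valve | 10 ; Relay | 10 ; Lens | 10

Join each matches row to its teams via team_id.
Group joined rows by teams.id; compute SUM(m.goals_for) per group.
  1: ids {1, 3, 5, 14} → SUM(m.goals_for)=8
  2: ids {2, 6, 10, 11, 12} → SUM(m.goals_for)=10
  3: ids {4, 7, 13} → SUM(m.goals_for)=10
  4: ids {8, 9} → SUM(m.goals_for)=10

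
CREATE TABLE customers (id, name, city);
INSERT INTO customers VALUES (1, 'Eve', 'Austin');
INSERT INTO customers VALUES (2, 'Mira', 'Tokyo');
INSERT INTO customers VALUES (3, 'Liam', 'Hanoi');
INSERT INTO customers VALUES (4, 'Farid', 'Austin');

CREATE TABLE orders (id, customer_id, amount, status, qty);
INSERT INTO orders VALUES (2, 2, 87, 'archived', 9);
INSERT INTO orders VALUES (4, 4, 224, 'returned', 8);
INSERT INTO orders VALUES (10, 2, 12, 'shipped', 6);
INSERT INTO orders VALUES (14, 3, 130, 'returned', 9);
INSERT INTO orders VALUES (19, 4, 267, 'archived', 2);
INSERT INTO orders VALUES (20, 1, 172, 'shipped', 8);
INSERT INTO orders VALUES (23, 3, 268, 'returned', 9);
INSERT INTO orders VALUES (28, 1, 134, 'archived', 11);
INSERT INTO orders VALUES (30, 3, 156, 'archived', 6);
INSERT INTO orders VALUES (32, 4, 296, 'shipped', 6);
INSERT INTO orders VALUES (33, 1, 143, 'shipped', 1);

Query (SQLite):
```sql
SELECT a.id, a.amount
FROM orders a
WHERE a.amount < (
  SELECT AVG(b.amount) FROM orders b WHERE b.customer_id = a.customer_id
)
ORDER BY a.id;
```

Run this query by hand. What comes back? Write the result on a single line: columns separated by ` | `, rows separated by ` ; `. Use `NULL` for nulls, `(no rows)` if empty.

For each orders row a, compute AVG(amount) over rows sharing a.customer_id.
Keep row a if a.amount < that per-group AVG.
  customer_id=1: AVG(amount) = 149.666667
  customer_id=2: AVG(amount) = 49.5
  customer_id=3: AVG(amount) = 184.666667
  customer_id=4: AVG(amount) = 262.333333

4 | 224 ; 10 | 12 ; 14 | 130 ; 28 | 134 ; 30 | 156 ; 33 | 143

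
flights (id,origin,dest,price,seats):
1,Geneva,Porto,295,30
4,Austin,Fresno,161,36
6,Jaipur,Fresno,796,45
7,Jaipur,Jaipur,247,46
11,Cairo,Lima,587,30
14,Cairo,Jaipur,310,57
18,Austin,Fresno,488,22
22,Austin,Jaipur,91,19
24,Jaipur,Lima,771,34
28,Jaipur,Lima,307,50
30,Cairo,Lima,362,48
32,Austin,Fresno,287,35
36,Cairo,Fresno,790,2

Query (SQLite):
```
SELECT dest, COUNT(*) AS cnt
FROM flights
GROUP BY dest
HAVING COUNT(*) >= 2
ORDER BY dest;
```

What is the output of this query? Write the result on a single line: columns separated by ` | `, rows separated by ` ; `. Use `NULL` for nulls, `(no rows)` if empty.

Partition flights by dest; compute COUNT(*) within each group.
HAVING: keep groups with count ≥ 2.
  Fresno: ids {4, 6, 18, 32, 36} → COUNT(*)=5
  Jaipur: ids {7, 14, 22} → COUNT(*)=3
  Lima: ids {11, 24, 28, 30} → COUNT(*)=4
  Porto: ids {1} → COUNT(*)=1

Fresno | 5 ; Jaipur | 3 ; Lima | 4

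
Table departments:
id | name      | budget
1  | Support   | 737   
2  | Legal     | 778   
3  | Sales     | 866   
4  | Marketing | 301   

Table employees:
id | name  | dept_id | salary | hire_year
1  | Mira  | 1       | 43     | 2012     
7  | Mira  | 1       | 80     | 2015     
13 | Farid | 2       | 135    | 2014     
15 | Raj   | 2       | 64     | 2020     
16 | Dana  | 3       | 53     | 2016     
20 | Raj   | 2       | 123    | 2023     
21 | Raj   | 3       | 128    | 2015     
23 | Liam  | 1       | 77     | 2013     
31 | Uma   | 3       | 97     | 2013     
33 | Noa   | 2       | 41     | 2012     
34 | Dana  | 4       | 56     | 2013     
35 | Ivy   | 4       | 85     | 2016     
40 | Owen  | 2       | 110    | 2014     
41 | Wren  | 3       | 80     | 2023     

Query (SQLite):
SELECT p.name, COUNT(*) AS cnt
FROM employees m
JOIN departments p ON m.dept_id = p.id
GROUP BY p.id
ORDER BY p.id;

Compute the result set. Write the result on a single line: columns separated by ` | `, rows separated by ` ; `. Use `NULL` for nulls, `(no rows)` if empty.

Support | 3 ; Legal | 5 ; Sales | 4 ; Marketing | 2

Join each employees row to its departments via dept_id.
Group joined rows by departments.id; compute COUNT(*) per group.
  1: ids {1, 7, 23} → COUNT(*)=3
  2: ids {13, 15, 20, 33, 40} → COUNT(*)=5
  3: ids {16, 21, 31, 41} → COUNT(*)=4
  4: ids {34, 35} → COUNT(*)=2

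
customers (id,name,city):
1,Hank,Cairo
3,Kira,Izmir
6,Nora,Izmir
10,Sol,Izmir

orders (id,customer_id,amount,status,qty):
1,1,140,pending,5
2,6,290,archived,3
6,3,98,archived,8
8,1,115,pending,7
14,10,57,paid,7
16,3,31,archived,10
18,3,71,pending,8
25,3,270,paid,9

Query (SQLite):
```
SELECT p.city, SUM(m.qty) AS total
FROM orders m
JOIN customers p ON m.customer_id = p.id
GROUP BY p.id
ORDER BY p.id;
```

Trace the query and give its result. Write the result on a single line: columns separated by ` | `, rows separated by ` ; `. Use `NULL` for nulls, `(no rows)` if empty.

Cairo | 12 ; Izmir | 35 ; Izmir | 3 ; Izmir | 7

Join each orders row to its customers via customer_id.
Group joined rows by customers.id; compute SUM(m.qty) per group.
  1: ids {1, 8} → SUM(m.qty)=12
  3: ids {6, 16, 18, 25} → SUM(m.qty)=35
  6: ids {2} → SUM(m.qty)=3
  10: ids {14} → SUM(m.qty)=7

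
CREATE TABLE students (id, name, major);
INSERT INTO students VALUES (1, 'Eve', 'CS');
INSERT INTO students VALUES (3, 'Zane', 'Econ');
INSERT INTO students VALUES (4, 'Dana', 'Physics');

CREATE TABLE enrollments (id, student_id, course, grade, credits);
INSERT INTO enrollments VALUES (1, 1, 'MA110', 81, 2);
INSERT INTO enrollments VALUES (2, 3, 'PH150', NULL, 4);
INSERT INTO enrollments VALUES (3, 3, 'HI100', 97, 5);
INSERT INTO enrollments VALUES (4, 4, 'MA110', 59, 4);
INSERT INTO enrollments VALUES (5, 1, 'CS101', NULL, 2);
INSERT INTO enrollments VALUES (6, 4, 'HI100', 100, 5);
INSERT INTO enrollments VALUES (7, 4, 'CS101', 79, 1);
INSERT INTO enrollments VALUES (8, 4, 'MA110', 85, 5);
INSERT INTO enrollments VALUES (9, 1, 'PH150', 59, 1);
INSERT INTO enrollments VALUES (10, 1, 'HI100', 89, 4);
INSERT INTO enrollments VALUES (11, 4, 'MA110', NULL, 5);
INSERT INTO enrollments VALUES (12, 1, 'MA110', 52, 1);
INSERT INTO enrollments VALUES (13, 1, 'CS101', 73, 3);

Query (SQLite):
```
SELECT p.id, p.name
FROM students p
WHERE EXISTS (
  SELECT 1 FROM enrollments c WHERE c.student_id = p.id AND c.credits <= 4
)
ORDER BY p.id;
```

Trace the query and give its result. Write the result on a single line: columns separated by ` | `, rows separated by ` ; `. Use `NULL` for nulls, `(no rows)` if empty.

For each students row, check whether any enrollments with matching student_id has credits <= 4.
Keep rows where that is true.

1 | Eve ; 3 | Zane ; 4 | Dana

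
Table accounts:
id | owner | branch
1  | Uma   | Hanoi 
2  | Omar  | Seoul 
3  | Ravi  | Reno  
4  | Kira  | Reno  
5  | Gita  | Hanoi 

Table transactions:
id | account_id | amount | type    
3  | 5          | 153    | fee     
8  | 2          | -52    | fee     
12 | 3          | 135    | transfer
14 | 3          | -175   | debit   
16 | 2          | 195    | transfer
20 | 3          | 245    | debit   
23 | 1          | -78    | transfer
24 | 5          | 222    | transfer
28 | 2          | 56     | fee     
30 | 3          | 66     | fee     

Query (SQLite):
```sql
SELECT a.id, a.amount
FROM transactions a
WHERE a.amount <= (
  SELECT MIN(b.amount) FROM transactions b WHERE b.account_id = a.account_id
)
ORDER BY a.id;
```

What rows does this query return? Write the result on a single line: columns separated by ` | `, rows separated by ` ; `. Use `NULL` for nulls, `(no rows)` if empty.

For each transactions row a, compute MIN(amount) over rows sharing a.account_id.
Keep row a if a.amount <= that per-group MIN.
  account_id=1: MIN(amount) = -78
  account_id=2: MIN(amount) = -52
  account_id=3: MIN(amount) = -175
  account_id=5: MIN(amount) = 153

3 | 153 ; 8 | -52 ; 14 | -175 ; 23 | -78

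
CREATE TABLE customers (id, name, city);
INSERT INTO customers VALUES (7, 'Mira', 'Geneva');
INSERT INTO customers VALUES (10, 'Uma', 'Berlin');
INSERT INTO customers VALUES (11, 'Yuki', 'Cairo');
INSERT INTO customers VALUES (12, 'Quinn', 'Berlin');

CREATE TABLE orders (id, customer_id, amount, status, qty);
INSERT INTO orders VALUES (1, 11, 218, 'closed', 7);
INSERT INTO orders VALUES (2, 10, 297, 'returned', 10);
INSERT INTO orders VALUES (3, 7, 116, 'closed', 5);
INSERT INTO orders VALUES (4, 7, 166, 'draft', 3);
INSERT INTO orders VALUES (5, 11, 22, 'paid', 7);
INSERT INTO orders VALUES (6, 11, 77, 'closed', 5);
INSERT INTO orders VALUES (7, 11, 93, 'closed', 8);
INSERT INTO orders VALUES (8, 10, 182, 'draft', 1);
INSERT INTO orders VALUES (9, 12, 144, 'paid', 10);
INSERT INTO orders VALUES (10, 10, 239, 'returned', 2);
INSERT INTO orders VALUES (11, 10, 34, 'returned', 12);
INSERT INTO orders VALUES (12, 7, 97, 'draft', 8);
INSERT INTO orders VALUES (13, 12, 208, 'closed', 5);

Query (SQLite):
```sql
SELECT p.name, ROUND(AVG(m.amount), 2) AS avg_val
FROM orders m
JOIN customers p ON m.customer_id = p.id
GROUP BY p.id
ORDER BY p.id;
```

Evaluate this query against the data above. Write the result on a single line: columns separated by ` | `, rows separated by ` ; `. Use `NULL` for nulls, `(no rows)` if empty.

Join each orders row to its customers via customer_id.
Group joined rows by customers.id; compute ROUND(AVG(m.amount), 2) per group.
  7: ids {3, 4, 12} → ROUND(AVG(m.amount), 2)=126.33
  10: ids {2, 8, 10, 11} → ROUND(AVG(m.amount), 2)=188
  11: ids {1, 5, 6, 7} → ROUND(AVG(m.amount), 2)=102.5
  12: ids {9, 13} → ROUND(AVG(m.amount), 2)=176

Mira | 126.33 ; Uma | 188 ; Yuki | 102.5 ; Quinn | 176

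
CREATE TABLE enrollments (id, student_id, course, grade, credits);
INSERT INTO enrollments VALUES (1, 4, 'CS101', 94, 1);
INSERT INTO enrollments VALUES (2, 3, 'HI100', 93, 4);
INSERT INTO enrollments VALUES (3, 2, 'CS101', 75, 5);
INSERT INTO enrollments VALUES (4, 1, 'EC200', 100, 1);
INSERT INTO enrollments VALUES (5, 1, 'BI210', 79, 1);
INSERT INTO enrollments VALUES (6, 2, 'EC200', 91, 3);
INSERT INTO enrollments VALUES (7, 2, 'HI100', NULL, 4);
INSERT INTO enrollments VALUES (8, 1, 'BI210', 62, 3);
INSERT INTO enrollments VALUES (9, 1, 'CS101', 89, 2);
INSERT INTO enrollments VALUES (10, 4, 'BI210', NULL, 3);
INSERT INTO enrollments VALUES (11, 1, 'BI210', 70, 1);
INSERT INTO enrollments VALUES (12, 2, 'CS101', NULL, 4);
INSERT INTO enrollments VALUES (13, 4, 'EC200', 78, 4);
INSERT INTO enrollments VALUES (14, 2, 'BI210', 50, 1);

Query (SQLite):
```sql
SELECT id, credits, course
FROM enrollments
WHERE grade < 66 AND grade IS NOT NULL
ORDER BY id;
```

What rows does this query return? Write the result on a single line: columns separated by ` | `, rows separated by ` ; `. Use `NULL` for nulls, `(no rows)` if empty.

8 | 3 | BI210 ; 14 | 1 | BI210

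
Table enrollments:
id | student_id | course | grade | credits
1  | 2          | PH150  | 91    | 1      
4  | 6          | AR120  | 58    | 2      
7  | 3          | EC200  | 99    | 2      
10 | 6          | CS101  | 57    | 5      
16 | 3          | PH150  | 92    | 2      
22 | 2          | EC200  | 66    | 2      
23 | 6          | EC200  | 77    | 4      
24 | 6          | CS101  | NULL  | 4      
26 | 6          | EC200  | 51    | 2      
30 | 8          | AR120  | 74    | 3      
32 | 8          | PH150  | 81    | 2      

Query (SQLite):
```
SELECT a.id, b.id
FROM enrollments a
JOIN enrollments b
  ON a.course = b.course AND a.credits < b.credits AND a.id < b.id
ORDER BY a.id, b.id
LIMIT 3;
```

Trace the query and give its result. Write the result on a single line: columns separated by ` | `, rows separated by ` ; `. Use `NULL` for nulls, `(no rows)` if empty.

1 | 16 ; 1 | 32 ; 4 | 30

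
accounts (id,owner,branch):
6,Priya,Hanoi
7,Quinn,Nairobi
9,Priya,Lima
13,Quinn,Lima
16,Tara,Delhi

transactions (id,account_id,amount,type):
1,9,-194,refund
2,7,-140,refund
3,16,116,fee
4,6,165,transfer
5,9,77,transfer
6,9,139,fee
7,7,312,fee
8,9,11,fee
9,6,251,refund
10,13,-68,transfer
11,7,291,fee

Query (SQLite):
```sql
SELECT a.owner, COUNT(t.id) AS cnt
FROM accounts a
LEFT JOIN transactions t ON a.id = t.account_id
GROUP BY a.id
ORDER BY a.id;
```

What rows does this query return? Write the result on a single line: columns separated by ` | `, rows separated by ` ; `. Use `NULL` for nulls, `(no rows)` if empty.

LEFT JOIN keeps every accounts row; unmatched ones get NULL for transactions columns.
Group by accounts.id and compute COUNT(t.id). COUNT(col) of an all-NULL group is 0.
  6: ids {4, 9} → COUNT(t.id)=2
  7: ids {2, 7, 11} → COUNT(t.id)=3
  9: ids {1, 5, 6, 8} → COUNT(t.id)=4
  13: ids {10} → COUNT(t.id)=1
  16: ids {3} → COUNT(t.id)=1

Priya | 2 ; Quinn | 3 ; Priya | 4 ; Quinn | 1 ; Tara | 1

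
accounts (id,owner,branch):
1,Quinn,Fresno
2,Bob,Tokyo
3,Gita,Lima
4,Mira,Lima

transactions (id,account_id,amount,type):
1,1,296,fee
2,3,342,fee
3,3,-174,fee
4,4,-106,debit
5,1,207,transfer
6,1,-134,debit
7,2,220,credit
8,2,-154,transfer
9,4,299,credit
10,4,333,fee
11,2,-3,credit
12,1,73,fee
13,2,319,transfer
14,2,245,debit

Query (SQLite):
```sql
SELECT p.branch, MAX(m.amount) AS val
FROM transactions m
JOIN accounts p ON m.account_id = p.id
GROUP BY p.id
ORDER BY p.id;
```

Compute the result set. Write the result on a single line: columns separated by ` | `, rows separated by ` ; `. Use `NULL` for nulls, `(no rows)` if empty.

Fresno | 296 ; Tokyo | 319 ; Lima | 342 ; Lima | 333

Join each transactions row to its accounts via account_id.
Group joined rows by accounts.id; compute MAX(m.amount) per group.
  1: ids {1, 5, 6, 12} → MAX(m.amount)=296
  2: ids {7, 8, 11, 13, 14} → MAX(m.amount)=319
  3: ids {2, 3} → MAX(m.amount)=342
  4: ids {4, 9, 10} → MAX(m.amount)=333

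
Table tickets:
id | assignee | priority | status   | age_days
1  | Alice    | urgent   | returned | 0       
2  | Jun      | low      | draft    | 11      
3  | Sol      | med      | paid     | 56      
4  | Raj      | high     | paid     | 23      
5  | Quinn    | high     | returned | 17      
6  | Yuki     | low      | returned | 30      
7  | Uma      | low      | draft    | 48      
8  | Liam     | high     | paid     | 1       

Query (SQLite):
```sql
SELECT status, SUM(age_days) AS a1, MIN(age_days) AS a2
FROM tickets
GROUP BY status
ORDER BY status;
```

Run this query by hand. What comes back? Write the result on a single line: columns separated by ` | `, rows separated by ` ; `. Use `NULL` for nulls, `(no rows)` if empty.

draft | 59 | 11 ; paid | 80 | 1 ; returned | 47 | 0

Group tickets by status.
Per group compute: SUM(age_days), MIN(age_days).
  draft: ids {2, 7} → SUM(age_days)=59, MIN(age_days)=11
  paid: ids {3, 4, 8} → SUM(age_days)=80, MIN(age_days)=1
  returned: ids {1, 5, 6} → SUM(age_days)=47, MIN(age_days)=0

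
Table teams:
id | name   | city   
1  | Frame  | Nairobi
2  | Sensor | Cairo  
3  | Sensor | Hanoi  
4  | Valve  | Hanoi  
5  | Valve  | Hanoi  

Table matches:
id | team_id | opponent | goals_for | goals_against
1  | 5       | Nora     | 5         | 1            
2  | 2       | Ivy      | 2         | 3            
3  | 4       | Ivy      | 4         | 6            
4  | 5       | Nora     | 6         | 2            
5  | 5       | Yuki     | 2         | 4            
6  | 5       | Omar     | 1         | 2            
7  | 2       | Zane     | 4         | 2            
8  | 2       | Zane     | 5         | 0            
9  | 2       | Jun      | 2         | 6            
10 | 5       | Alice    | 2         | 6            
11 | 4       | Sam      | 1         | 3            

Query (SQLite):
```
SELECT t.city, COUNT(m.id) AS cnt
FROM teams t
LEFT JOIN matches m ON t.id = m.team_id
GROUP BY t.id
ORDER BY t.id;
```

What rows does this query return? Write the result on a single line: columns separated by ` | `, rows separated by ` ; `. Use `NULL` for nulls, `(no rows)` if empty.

LEFT JOIN keeps every teams row; unmatched ones get NULL for matches columns.
Group by teams.id and compute COUNT(m.id). COUNT(col) of an all-NULL group is 0.
  1: ids {—} → COUNT(m.id)=0
  2: ids {2, 7, 8, 9} → COUNT(m.id)=4
  3: ids {—} → COUNT(m.id)=0
  4: ids {3, 11} → COUNT(m.id)=2
  5: ids {1, 4, 5, 6, 10} → COUNT(m.id)=5

Nairobi | 0 ; Cairo | 4 ; Hanoi | 0 ; Hanoi | 2 ; Hanoi | 5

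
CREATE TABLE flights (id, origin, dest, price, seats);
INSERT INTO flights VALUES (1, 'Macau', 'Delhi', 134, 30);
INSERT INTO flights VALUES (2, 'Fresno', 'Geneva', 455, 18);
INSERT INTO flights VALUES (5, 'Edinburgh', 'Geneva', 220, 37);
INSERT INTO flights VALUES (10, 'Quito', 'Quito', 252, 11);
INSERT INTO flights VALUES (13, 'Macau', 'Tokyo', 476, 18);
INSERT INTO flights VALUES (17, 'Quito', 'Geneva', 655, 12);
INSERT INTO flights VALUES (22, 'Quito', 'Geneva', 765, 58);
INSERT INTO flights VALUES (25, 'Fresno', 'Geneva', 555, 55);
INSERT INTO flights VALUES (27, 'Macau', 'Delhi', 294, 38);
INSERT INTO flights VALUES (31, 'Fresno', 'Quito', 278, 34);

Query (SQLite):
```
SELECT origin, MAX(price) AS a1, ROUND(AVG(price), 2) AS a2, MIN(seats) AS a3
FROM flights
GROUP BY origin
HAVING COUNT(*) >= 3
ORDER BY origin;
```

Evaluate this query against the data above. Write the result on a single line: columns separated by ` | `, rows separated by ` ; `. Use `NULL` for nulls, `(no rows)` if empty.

Fresno | 555 | 429.33 | 18 ; Macau | 476 | 301.33 | 18 ; Quito | 765 | 557.33 | 11

Group flights by origin.
Per group compute: MAX(price), ROUND(AVG(price), 2), MIN(seats).
HAVING: drop groups with fewer than 3 rows.
  Edinburgh: ids {5} → MAX(price)=220, ROUND(AVG(price), 2)=220, MIN(seats)=37
  Fresno: ids {2, 25, 31} → MAX(price)=555, ROUND(AVG(price), 2)=429.33, MIN(seats)=18
  Macau: ids {1, 13, 27} → MAX(price)=476, ROUND(AVG(price), 2)=301.33, MIN(seats)=18
  Quito: ids {10, 17, 22} → MAX(price)=765, ROUND(AVG(price), 2)=557.33, MIN(seats)=11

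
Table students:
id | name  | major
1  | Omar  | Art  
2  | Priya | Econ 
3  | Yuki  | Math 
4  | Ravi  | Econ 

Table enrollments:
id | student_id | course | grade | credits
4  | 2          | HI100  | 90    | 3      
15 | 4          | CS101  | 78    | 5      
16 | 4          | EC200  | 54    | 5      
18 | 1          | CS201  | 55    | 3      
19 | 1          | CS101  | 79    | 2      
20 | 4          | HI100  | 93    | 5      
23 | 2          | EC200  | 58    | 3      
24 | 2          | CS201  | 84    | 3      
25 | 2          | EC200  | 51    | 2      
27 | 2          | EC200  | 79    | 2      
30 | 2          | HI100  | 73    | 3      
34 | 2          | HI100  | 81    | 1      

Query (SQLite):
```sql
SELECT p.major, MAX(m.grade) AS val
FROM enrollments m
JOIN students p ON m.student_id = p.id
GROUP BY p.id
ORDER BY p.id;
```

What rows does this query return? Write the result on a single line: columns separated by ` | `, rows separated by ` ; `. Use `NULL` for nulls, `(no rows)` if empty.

Art | 79 ; Econ | 90 ; Econ | 93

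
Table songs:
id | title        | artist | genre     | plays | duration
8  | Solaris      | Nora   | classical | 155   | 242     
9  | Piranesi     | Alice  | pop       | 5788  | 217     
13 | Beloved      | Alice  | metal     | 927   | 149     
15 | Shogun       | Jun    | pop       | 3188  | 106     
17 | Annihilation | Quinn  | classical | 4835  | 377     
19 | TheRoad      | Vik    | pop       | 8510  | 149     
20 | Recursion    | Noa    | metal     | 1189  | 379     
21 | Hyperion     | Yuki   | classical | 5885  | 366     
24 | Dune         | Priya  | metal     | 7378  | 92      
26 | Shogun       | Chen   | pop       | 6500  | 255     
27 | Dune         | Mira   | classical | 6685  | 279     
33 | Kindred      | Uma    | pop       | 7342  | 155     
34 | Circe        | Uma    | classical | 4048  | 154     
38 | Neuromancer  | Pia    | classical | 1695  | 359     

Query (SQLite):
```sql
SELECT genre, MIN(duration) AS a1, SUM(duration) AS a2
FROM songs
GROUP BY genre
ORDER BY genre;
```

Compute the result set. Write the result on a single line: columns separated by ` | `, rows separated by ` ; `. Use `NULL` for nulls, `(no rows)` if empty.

classical | 154 | 1777 ; metal | 92 | 620 ; pop | 106 | 882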